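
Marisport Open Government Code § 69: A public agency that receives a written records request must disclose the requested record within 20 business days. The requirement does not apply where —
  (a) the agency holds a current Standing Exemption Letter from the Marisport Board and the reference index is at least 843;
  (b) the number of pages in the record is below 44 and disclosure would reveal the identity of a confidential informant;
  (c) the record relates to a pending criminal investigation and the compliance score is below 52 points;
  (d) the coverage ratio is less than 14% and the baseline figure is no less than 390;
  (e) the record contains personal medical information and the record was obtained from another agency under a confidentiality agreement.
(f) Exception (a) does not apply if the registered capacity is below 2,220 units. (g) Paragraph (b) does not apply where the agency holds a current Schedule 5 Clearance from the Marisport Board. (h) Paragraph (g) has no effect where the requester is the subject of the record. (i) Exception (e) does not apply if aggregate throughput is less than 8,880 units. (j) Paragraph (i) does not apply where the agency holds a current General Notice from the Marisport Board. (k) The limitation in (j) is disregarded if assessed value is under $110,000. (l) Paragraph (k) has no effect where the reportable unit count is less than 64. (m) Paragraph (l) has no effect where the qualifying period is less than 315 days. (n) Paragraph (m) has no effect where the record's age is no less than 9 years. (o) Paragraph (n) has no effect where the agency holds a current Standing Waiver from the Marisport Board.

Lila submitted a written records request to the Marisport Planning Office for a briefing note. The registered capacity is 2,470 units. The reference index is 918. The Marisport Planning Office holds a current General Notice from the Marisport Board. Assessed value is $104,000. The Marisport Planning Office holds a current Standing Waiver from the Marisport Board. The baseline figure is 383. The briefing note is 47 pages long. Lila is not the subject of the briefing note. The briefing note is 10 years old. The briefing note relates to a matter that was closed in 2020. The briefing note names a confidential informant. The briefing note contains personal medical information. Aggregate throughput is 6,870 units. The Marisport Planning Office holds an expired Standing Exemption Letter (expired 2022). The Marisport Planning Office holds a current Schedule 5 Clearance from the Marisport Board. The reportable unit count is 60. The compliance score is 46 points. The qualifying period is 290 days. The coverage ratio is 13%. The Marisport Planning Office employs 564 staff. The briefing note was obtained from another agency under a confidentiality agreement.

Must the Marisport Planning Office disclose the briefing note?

Yes — the Marisport Planning Office must disclose the briefing note.

Exception (a) fails — no current Standing Exemption Letter is held.
Exception (b) requires that the number of pages in the record is below 44; but the number of pages in the record is 47, not below 44, so (b) is unavailable.
Exception (c) does not apply: the briefing note relates to a closed matter.
Exception (d) does not apply: the baseline figure is 383, short of 390.
Exception (e): the briefing note contains personal medical information; the briefing note was obtained under a confidentiality agreement — every condition holds. Turning to paragraphs (i)–(o): (i) operates against (e): aggregate throughput is 6,870 units, less than the 8,880 units limit. (j) applies (a current General Notice is held), but is itself disapplied by (k): (k) operates against (j): assessed value is $104,000, under the $110,000 limit. (l) would limit (k) — the reportable unit count is 60, less than the 64 limit — but (m) sets (l) aside: (m) operates against (l): the qualifying period is 290 days, less than the 315 days limit. (n) would limit (m) — the record's age is 10 years, meeting the 9 years threshold — but (o) sets (n) aside: (o) operates against (n): a current Standing Waiver is held. So (e) is unavailable.
No exception applies. The general rule governs.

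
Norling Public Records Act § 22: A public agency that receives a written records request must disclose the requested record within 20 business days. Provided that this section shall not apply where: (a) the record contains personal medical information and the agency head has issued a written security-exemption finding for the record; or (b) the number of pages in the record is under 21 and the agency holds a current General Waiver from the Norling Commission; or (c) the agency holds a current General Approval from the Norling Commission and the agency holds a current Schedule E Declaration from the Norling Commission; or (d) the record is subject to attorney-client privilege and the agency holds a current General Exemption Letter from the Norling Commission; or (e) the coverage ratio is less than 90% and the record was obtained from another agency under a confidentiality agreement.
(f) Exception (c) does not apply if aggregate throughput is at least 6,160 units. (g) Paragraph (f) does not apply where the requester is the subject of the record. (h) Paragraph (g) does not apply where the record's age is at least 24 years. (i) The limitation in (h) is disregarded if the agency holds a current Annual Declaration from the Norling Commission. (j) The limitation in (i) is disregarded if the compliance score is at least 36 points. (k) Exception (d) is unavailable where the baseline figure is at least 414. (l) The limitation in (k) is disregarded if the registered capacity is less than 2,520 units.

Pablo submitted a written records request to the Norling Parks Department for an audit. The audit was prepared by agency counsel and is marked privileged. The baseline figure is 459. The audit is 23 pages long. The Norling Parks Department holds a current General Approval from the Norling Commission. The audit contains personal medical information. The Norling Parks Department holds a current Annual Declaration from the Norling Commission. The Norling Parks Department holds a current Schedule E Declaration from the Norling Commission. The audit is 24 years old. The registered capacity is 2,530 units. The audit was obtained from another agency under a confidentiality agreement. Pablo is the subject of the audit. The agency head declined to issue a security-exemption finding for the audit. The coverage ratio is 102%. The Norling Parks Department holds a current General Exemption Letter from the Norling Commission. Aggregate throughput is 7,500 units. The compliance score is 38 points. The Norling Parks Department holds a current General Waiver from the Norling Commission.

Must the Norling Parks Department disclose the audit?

Yes — the Norling Parks Department must disclose the audit.

Exception (a) fails — the agency head declined to issue a security-exemption finding.
Exception (b) requires that the number of pages in the record is under 21; but the number of pages in the record is 23, not under 21, so (b) is unavailable.
Exception (c)'s conditions are all satisfied: a current General Approval is held; a current Schedule E Declaration is held. But applying paragraphs (f)–(j): (f) is engaged — aggregate throughput is 7,500 units, meeting the 6,160 units threshold. (g) operates (Pablo is the subject of the audit), but is set aside by (h): (h) operates against (g): the record's age is 24 years, meeting the 24 years threshold. (i) would limit (h) — a current Annual Declaration is held — but (j) sets (i) aside: (j) operates against (i): the compliance score is 38 points, meeting the 36 points threshold. Exception (c) does not apply.
All of (d)'s requirements are met (the audit is privileged; a current General Exemption Letter is held). But applying paragraphs (k)–(l): (k) is engaged — the baseline figure is 459, meeting the 414 threshold. (l) does not operate here (the registered capacity is 2,530 units, not less than 2,520 units), so (k) stands. (d) is therefore removed.
Exception (e) requires that the coverage ratio is less than 90%; but the coverage ratio is 102%, not less than 90%, so (e) is unavailable.
Every exception is unavailable, so the rule governs.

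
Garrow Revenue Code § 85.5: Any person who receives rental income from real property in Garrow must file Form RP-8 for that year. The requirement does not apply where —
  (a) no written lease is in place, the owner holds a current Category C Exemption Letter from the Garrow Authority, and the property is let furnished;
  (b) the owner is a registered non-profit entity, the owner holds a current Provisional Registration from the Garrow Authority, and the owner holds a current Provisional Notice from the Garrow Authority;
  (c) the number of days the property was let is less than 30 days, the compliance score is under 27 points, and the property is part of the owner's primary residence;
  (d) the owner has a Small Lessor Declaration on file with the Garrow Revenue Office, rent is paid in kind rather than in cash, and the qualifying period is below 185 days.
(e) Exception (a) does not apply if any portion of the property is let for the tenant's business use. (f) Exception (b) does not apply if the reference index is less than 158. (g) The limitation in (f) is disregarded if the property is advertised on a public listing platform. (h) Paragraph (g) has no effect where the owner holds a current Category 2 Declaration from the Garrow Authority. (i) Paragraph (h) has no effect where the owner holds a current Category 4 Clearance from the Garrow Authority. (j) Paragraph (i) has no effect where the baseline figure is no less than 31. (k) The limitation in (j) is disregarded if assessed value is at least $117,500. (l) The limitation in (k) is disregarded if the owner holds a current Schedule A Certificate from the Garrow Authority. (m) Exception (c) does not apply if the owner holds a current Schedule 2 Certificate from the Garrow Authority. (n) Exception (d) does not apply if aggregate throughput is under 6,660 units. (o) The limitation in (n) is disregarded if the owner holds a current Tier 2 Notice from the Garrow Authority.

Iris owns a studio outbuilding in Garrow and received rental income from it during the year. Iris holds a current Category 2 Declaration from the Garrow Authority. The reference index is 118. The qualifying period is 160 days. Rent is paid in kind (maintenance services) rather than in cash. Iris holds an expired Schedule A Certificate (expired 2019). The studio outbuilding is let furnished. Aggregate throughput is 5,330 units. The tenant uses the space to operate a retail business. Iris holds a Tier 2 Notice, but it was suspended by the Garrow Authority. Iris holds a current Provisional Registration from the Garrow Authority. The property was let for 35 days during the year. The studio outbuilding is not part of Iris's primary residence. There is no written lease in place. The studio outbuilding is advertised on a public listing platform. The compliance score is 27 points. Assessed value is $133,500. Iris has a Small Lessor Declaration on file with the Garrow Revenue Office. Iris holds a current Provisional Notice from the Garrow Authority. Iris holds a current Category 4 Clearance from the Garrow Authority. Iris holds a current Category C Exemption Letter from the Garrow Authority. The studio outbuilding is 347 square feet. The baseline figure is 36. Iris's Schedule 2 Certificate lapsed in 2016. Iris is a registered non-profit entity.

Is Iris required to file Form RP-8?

All of (a)'s requirements are met (there is no written lease; a current Category C Exemption Letter is held; the property is let furnished). However, paragraph (e) must be considered: (e) applies — the space is let for business use. So (a) is unavailable.
All of (b)'s requirements are met (Iris is a registered non-profit; a current Provisional Registration is held; a current Provisional Notice is held). Applying paragraphs (f)–(l): (f) operates (the reference index is 118, less than the 158 limit), but is itself disapplied by (g): (g) operates — the property is publicly advertised. (h) would limit (g) — a current Category 2 Declaration is held — but (i) sets (h) aside: (i) is engaged — a current Category 4 Clearance is held. (j) would limit (i) — the baseline figure is 36, meeting the 31 threshold — but (k) sets (j) aside: (k) is triggered — assessed value is $133,500, meeting the $117,500 threshold. (l), which would lift (k), does not operate here — there is no Schedule A Certificate in force. (b) remains available.
Exception (c) does not apply: the number of days the property was let is 35 days, not less than 30 days.
Exception (d): a Small Lessor Declaration is on file; rent is paid in kind; the qualifying period is 160 days, below the 185 days limit — every condition holds. But: (n) applies — aggregate throughput is 5,330 units, under the 6,660 units limit. (o) is not triggered (no current Tier 2 Notice is held), so (n) stands. (d) is therefore removed.

No — exception (b) applies; Iris is not required to file Form RP-8.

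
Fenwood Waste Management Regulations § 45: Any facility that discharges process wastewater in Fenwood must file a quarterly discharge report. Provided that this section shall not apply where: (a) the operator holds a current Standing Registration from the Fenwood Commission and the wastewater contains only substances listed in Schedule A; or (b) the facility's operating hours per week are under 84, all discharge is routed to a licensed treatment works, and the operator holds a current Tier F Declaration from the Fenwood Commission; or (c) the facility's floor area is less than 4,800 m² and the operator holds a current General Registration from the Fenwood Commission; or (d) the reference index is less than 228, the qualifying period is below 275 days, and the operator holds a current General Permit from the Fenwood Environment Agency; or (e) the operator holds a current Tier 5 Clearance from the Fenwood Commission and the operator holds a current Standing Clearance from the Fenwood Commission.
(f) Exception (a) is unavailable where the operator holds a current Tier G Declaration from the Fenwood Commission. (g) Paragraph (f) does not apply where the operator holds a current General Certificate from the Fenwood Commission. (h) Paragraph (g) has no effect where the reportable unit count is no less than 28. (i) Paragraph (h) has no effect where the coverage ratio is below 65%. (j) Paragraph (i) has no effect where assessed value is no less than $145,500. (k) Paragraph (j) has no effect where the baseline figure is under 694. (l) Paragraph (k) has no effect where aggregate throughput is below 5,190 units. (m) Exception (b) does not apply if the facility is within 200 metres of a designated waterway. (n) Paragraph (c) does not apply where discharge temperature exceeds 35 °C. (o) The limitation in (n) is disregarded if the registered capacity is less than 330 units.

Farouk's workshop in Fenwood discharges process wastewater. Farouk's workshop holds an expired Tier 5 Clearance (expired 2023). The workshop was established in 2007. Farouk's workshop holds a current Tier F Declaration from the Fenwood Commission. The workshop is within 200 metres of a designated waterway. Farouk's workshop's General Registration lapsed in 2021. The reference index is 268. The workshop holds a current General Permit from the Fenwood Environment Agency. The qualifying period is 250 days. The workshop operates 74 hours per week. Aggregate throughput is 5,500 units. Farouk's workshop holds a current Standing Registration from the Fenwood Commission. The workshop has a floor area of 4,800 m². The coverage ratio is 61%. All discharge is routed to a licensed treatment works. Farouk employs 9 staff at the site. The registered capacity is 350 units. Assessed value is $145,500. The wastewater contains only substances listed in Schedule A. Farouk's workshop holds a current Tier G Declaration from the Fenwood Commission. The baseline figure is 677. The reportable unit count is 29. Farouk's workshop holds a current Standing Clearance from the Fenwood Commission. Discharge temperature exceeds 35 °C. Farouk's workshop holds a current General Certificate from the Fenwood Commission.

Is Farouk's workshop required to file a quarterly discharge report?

Exception (a) is satisfied on its face — a current Standing Registration is held; the wastewater is Schedule-A-only. Considering the limiting provisions: (f) operates (a current Tier G Declaration is held), but is overridden by (g): (g) operates against (f): a current General Certificate is held. (h) applies (the reportable unit count is 29, meeting the 28 threshold), but is overridden by (i): (i) is engaged — the coverage ratio is 61%, below the 65% limit. (j) would limit (i) — assessed value is $145,500, meeting the $145,500 threshold — but (k) sets (j) aside: (k) operates — the baseline figure is 677, under the 694 limit. (l) is not triggered (aggregate throughput is 5,500 units, not below 5,190 units), so (k) stands. Exception (a) stands.
Exception (b) is satisfied on its face — the facility's operating hours per week are 74, under the 84 limit; discharge is routed to a licensed treatment works; a current Tier F Declaration is held. Turning to paragraph (m): (m) operates against (b): the workshop is within 200 m of a designated waterway. So (b) is unavailable.
Exception (c) does not apply: the facility's floor area is 4,800 m², not less than 4,800 m².
Exception (d) fails — the reference index is 268, not less than 228.
Exception (e) fails — the Tier 5 Clearance is not current.

No — exception (a) applies; Farouk's workshop is not required to file a quarterly discharge report.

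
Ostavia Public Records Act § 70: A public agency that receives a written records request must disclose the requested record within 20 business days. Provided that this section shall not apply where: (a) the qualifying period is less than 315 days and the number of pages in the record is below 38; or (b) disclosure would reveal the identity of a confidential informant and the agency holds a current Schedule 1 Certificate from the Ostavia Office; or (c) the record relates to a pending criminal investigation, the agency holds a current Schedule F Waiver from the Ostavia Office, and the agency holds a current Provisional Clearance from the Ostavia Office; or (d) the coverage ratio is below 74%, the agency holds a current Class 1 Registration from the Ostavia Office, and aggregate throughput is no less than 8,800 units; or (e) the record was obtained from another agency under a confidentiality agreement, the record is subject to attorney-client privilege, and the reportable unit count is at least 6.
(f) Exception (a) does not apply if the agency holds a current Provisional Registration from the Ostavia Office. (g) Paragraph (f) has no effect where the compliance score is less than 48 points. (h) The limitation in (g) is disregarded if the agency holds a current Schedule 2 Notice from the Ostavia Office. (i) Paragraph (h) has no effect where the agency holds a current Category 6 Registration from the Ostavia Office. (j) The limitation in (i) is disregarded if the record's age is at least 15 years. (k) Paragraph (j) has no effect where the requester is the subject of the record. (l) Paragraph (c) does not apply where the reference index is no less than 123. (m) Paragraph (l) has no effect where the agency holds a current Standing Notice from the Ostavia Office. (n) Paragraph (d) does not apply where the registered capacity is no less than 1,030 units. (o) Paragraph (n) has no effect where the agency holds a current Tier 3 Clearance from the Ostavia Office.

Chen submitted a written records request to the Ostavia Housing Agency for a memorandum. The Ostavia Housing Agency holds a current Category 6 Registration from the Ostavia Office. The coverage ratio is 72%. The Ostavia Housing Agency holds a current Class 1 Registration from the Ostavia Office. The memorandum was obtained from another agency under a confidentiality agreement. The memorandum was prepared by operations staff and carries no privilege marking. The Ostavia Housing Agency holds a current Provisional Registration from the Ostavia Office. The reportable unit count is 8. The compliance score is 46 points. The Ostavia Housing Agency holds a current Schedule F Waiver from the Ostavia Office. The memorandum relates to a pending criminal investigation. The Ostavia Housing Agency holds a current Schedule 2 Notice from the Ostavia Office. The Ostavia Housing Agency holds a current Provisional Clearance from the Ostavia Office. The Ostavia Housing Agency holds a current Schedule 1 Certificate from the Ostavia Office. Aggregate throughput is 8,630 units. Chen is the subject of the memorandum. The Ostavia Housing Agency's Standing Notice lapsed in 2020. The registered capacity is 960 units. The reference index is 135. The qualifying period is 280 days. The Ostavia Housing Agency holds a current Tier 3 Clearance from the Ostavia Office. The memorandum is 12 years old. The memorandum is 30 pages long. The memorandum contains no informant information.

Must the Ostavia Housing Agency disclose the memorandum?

Exception (a): the qualifying period is 280 days, less than the 315 days limit; the number of pages in the record is 30, below the 38 limit — every condition holds. As to paragraphs (f)–(k): (f) operates (a current Provisional Registration is held), but is overridden by (g): (g) is engaged — the compliance score is 46 points, less than the 48 points limit. (h) applies (a current Schedule 2 Notice is held), but is itself disapplied by (i): (i) is triggered — a current Category 6 Registration is held. (j) is not engaged (the record's age is 12 years, short of 15 years), so (i) stands. So (a) applies.
Exception (b) does not apply: the memorandum contains no informant information.
Exception (c)'s conditions are all satisfied: the memorandum relates to a pending investigation; a current Schedule F Waiver is held; a current Provisional Clearance is held. But applying paragraphs (l)–(m): (l) operates — the reference index is 135, meeting the 123 threshold. (m) is not engaged (no current Standing Notice is held), so (l) stands. (c) is therefore removed.
Exception (d) does not apply: aggregate throughput is 8,630 units, short of 8,800 units.
Exception (e) fails — the memorandum carries no privilege marking.

No — exception (a) applies; the Ostavia Housing Agency is not required to disclose the memorandum.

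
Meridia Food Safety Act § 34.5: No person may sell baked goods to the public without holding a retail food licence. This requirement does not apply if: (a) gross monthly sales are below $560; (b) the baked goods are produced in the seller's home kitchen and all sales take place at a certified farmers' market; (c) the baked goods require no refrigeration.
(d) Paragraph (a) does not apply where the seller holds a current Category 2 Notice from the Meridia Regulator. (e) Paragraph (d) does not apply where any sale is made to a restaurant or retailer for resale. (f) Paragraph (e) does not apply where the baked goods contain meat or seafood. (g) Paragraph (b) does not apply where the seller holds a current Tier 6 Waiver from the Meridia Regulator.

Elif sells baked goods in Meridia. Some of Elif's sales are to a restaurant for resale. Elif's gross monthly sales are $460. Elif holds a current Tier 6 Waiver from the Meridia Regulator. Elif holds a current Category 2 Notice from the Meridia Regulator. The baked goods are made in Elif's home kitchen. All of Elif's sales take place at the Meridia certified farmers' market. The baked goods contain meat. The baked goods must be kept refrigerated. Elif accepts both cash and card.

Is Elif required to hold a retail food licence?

Exception (a)'s conditions are all satisfied: gross monthly sales are $460, below the $560 limit. However, paragraphs (d)–(f) must be considered: (d) operates — a current Category 2 Notice is held. (e) would limit (d) — some sales are to a restaurant for resale — but (f) sets (e) aside: (f) operates against (e): the baked goods contain meat. So (a) is unavailable.
Exception (b): the baked goods are home-kitchen produced; all sales are at a certified farmers' market — every condition holds. Turning to paragraph (g): (g) operates against (b): a current Tier 6 Waiver is held. Exception (b) does not apply.
Exception (c) does not apply: the baked goods require refrigeration.
Every exception is unavailable, so the rule governs.

Yes — Elif must hold a retail food licence.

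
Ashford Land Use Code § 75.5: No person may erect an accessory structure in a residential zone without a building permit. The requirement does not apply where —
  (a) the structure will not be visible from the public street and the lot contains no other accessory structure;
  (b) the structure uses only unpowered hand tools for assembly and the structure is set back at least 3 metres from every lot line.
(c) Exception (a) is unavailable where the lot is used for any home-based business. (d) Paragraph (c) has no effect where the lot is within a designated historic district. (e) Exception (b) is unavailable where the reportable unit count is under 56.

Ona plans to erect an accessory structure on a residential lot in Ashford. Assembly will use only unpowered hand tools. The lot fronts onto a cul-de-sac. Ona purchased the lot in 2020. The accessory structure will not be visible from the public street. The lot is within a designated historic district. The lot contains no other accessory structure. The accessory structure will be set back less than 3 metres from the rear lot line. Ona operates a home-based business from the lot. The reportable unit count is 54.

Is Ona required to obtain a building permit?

No — exception (a) applies; Ona does not need a building permit.

Exception (a) is satisfied on its face — the structure will not be visible from the street; the lot has no other accessory structure. Under paragraphs (c)–(d): (c) would limit (a) — a home-based business operates on the lot — but (d) sets (c) aside: (d) operates against (c): the lot is in a historic district. Exception (a) stands.
Exception (b) does not apply: the rear setback is under 3 m.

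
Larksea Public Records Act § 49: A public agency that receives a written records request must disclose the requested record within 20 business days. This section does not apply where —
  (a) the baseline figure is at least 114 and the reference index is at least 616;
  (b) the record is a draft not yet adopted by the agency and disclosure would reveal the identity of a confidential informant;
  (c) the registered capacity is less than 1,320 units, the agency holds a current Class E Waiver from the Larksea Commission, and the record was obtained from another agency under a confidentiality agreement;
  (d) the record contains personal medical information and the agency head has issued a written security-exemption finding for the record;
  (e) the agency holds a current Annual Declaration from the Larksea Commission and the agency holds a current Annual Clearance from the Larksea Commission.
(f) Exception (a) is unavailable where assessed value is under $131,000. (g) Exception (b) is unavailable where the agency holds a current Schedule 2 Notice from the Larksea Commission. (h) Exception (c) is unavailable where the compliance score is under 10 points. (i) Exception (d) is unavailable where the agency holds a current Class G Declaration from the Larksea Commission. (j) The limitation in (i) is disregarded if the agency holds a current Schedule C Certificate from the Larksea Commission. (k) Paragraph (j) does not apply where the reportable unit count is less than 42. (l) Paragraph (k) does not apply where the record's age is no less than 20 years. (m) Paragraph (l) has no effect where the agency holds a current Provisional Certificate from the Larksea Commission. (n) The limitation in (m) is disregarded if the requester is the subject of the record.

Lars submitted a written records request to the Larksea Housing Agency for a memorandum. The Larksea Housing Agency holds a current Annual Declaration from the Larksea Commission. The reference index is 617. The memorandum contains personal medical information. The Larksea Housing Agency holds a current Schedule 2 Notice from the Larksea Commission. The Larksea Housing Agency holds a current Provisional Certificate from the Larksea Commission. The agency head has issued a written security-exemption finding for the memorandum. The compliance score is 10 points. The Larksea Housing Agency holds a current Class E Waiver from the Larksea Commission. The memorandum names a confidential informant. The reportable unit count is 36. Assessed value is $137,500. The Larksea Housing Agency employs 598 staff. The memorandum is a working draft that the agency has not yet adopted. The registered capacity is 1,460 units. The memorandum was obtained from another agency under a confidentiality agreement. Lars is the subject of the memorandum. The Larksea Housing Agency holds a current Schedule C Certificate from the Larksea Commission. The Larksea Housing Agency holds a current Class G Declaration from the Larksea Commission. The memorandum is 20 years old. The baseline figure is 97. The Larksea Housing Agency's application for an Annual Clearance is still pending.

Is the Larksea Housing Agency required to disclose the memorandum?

No — exception (d) applies; the Larksea Housing Agency is not required to disclose the memorandum.

Exception (a) fails — the baseline figure is 97, short of 114.
Exception (b) is satisfied on its face — the memorandum is an unadopted draft; the memorandum names a confidential informant. But applying paragraph (g): (g) operates — a current Schedule 2 Notice is held. So (b) is unavailable.
Exception (c) fails — the registered capacity is 1,460 units, not less than 1,320 units.
Exception (d) is satisfied on its face — the memorandum contains personal medical information; a written security-exemption finding has been issued. Applying paragraphs (i)–(n): (i) operates (a current Class G Declaration is held), but is displaced by (j): (j) is engaged — a current Schedule C Certificate is held. (k) operates (the reportable unit count is 36, less than the 42 limit), but is set aside by (l): (l) is triggered — the record's age is 20 years, meeting the 20 years threshold. (m) would limit (l) — a current Provisional Certificate is held — but (n) sets (m) aside: (n) is triggered — Lars is the subject of the memorandum. (d) remains available.
Exception (e) fails — there is no Annual Clearance in force.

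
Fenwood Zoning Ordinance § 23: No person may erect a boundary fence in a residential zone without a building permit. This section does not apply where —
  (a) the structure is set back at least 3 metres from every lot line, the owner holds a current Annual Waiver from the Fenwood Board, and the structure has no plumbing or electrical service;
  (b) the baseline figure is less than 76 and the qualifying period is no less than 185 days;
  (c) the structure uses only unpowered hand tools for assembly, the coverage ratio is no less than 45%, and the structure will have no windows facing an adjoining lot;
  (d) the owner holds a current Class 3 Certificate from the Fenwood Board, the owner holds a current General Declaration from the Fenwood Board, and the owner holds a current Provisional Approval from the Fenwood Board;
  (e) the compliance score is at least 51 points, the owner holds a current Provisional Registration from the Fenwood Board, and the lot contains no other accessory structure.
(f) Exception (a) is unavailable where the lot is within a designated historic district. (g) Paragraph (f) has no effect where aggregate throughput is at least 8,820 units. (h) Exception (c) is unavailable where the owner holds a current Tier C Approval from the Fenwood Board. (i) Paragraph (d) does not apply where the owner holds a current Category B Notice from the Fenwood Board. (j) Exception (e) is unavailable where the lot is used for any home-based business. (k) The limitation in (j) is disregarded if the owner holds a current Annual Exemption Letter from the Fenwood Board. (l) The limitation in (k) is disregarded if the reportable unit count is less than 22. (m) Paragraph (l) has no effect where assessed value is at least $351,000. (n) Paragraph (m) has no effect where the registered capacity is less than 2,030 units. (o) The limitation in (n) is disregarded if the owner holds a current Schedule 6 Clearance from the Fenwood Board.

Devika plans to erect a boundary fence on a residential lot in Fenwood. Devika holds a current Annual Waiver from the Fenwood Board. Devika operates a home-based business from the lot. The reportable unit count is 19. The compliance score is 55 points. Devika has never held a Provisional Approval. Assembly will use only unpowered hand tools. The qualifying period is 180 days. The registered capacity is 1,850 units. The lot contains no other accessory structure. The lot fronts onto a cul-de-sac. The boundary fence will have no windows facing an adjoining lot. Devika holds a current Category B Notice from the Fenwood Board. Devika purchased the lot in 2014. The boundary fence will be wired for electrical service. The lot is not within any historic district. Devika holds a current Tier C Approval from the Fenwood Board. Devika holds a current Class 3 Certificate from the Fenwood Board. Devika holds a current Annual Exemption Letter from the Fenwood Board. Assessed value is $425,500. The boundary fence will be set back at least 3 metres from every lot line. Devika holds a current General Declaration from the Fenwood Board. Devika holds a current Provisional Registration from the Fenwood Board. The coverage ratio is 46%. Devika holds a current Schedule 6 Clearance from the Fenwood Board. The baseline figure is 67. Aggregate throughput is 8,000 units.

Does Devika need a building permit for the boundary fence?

Exception (a) requires that the structure has no plumbing or electrical service; but electrical service is planned, so (a) is unavailable.
Exception (b) does not apply: the qualifying period is 180 days, short of 185 days.
Exception (c): assembly uses only hand tools; the coverage ratio is 46%, meeting the 45% threshold; no windows face an adjoining lot — every condition holds. Turning to paragraph (h): (h) operates — a current Tier C Approval is held. Exception (c) does not apply.
Exception (d) does not apply: the Provisional Approval is not current.
Exception (e): the compliance score is 55 points, meeting the 51 points threshold; a current Provisional Registration is held; the lot has no other accessory structure — every condition holds. Under paragraphs (j)–(o): (j) would limit (e) — a home-based business operates on the lot — but (k) sets (j) aside: (k) operates — a current Annual Exemption Letter is held. (l) would limit (k) — the reportable unit count is 19, less than the 22 limit — but (m) sets (l) aside: (m) operates against (l): assessed value is $425,500, meeting the $351,000 threshold. (n) operates (the registered capacity is 1,850 units, less than the 2,030 units limit), but is set aside by (o): (o) is triggered — a current Schedule 6 Clearance is held. Exception (e) stands.

No — exception (e) applies; Devika does not need a building permit.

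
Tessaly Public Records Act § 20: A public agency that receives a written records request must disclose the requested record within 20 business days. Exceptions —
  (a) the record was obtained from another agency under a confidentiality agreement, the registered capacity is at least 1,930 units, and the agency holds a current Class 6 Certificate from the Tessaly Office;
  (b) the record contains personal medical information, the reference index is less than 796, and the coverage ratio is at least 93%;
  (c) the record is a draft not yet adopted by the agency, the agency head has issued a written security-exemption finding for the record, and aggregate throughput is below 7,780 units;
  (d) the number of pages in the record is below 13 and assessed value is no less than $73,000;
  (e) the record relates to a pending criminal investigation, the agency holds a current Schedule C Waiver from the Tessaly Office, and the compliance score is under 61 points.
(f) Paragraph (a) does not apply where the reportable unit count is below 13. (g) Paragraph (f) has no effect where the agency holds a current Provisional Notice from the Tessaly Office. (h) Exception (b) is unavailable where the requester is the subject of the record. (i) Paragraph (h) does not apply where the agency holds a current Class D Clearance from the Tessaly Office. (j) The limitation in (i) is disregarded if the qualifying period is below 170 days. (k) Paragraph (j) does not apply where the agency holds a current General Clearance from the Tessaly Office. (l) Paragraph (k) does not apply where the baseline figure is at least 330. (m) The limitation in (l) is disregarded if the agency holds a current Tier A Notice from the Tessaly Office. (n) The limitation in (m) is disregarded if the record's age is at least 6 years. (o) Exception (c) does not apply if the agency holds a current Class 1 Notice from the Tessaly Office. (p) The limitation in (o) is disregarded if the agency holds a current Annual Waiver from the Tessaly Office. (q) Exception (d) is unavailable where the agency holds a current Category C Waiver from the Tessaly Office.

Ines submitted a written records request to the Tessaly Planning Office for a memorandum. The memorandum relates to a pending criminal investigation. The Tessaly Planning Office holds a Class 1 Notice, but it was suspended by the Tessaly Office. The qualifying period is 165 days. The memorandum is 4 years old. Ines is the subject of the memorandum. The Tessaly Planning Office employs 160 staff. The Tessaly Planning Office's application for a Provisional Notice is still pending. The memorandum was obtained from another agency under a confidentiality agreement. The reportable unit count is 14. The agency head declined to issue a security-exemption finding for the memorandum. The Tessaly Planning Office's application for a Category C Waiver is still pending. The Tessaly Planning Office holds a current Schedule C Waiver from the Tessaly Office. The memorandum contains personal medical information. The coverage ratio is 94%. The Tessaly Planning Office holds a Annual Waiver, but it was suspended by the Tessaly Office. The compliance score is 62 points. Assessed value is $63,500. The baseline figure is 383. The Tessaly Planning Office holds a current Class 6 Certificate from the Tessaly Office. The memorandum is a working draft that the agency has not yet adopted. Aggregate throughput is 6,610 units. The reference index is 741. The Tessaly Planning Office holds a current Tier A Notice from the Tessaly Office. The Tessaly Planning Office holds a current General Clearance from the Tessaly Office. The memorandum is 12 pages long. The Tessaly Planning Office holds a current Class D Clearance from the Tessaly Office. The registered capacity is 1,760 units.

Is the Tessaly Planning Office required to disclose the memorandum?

Exception (a) does not apply: the registered capacity is 1,760 units, short of 1,930 units.
Exception (b): the memorandum contains personal medical information; the reference index is 741, less than the 796 limit; the coverage ratio is 94%, meeting the 93% threshold — every condition holds. Under paragraphs (h)–(n): (h) would limit (b) — Ines is the subject of the memorandum — but (i) sets (h) aside: (i) operates against (h): a current Class D Clearance is held. (j) operates (the qualifying period is 165 days, below the 170 days limit), but is itself disapplied by (k): (k) is triggered — a current General Clearance is held. (l) would limit (k) — the baseline figure is 383, meeting the 330 threshold — but (m) sets (l) aside: (m) operates against (l): a current Tier A Notice is held. (n), which would lift (m), is not engaged — the record's age is 4 years, short of 6 years. (b) remains available.
Exception (c) fails — the agency head declined to issue a security-exemption finding.
Exception (d) does not apply: assessed value is $63,500, short of $73,000.
Exception (e) fails — the compliance score is 62 points, not under 61 points.

No — exception (b) applies; the Tessaly Planning Office is not required to disclose the memorandum.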